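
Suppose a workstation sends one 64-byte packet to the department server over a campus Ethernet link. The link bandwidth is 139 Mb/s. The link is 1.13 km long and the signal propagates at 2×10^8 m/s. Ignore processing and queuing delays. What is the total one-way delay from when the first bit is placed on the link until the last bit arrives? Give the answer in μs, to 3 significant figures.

L = 64 × 8 = 512 bits.
Transmission delay = L/R = 512 / 139000000 = 3.68345 μs.
Propagation delay = d/s = 1130 m / 200000000 m/s = 5.65 μs.
Total = 9.33 μs.

9.33 μs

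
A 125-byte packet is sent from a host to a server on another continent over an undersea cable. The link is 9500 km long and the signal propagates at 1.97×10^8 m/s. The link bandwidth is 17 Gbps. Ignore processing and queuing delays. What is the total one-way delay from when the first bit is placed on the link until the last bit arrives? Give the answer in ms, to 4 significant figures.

L = 125 × 8 = 1000 bits.
Transmission delay = L/R = 1000 / 17000000000 = 5.88235e-05 ms.
Propagation delay = d/s = 9500000 m / 197000000 m/s = 48.2234 ms.
Total = 48.22 ms.

48.22 ms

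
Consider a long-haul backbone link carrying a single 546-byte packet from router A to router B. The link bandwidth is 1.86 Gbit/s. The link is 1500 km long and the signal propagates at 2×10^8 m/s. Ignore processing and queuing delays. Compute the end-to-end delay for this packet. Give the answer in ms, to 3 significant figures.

L = 546 × 8 = 4368 bits.
Transmission delay = L/R = 4368 / 1860000000 = 0.00234839 ms.
Propagation delay = d/s = 1500000 m / 200000000 m/s = 7.5 ms.
Total = 7.50 ms.

7.50 ms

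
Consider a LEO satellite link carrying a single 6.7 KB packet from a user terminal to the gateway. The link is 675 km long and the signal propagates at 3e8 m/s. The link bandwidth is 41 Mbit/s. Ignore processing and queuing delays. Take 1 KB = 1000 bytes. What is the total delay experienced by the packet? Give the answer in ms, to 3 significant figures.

3.56 ms

L = 53600 bits.
Transmission delay = L/R = 53600 / 41000000 = 1.30732 ms.
Propagation delay = d/s = 675000 m / 300000000 m/s = 2.25 ms.
Total = 3.56 ms.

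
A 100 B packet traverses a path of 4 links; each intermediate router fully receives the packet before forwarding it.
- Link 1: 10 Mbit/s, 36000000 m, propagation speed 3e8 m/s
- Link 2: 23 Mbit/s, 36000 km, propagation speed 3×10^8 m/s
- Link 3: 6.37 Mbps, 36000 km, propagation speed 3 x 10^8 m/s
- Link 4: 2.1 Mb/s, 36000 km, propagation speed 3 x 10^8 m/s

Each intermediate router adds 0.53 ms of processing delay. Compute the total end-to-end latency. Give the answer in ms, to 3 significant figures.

L = 100 × 8 = 800 bits.
Transmission delays (L/R per hop): 0.08, 0.0347826, 0.125589, 0.380952 ms; sum = 0.621324 ms.
Propagation delays (d/s per hop): 120, 120, 120, 120 ms; sum = 480 ms.
Processing at 3 router(s): 3 × 0.53 ms = 1.59 ms.
End-to-end = 482 ms.

482 ms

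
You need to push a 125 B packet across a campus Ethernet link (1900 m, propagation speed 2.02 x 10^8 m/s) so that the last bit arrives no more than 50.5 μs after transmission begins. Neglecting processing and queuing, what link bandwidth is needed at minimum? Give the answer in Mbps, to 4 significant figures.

24.33 Mbps

L = 1000 bits.
Propagation delay = 1900 / 202000000 = 9.40594 μs.
Transmission budget = 50.5 − 9.40594 = 41.0941 μs.
R ≥ L / t_tx = 1000 bits / 4.10941e-05 s = 24.33 Mbps.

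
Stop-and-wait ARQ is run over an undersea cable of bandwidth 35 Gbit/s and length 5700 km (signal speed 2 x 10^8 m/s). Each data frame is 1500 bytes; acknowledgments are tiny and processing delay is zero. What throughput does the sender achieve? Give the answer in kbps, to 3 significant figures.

t_tx = L/R = 12000/35000000000 = 3.42857e-07 s.
t_prop = 5700000/200000000 = 0.0285 s; RTT = 0.057 s.
Cycle = t_tx + RTT = 0.0570003 s.
Throughput = L / cycle = 12000 / 0.0570003 = 211 kbps.

211 kbps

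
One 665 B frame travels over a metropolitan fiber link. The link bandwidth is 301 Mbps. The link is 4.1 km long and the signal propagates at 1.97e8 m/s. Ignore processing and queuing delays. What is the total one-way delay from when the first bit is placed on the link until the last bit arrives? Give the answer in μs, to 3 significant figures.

L = 665 × 8 = 5320 bits.
Transmission delay = L/R = 5320 / 301000000 = 17.6744 μs.
Propagation delay = d/s = 4100 m / 197000000 m/s = 20.8122 μs.
Total = 38.5 μs.

38.5 μs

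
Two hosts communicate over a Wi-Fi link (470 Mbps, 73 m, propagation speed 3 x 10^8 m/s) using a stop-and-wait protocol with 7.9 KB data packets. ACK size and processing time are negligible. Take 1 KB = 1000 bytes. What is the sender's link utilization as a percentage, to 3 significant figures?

t_tx = L/R = 63200/470000000 = 0.000134468 s.
t_prop = 73/300000000 = 2.43333e-07 s; RTT = 4.86667e-07 s.
Cycle = t_tx + RTT = 0.000134955 s.
Utilization = t_tx / cycle = 0.000134468/0.000134955 = 99.6 %.

99.6 %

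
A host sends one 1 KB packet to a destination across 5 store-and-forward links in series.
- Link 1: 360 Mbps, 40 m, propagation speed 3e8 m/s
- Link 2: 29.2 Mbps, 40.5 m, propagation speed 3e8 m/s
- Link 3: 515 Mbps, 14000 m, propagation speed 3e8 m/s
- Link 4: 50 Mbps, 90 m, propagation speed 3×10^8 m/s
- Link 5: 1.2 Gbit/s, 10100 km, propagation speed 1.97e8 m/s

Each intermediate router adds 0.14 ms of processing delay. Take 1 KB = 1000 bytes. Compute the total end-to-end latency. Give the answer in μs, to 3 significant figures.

52400 μs

L = 8000 bits.
Transmission delays (L/R per hop): 22.2222, 273.973, 15.534, 160, 6.66667 μs; sum = 478.395 μs.
Propagation delays (d/s per hop): 0.133333, 0.135, 46.6667, 0.3, 51269 μs; sum = 51316.3 μs.
Processing at 4 router(s): 4 × 0.14 ms = 560 μs.
End-to-end = 52400 μs.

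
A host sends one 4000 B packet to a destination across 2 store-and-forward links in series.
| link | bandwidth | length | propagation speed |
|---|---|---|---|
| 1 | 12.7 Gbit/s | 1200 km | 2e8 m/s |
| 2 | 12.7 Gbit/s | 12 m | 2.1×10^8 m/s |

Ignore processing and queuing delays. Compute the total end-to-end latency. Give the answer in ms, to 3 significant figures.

6.01 ms

L = 4000 × 8 = 32000 bits.
Transmission delay per hop = L/R = 32000/12700000000 = 0.00251969 ms; 2 hops → 0.00503937 ms.
Propagation delays (d/s per hop): 6, 5.71429e-05 ms; sum = 6.00006 ms.
End-to-end = 6.01 ms.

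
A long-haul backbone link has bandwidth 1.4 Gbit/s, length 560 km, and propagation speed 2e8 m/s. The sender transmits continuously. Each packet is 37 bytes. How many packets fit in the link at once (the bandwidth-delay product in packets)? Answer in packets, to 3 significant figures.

Propagation delay = 560000 / 200000000 = 0.0028 s.
BDP = R × t_prop = 1400000000 × 0.0028 = 3920000 bits.
In packets of 296 bits: 13200 packets.

13200 packets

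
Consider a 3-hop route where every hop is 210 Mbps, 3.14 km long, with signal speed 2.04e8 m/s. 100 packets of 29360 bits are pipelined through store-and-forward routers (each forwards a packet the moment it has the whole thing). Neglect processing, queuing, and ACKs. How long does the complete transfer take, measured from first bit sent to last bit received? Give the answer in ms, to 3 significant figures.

Per-hop transmission t_tx = L/R = 29360/210000000 = 0.13981 ms.
Per-hop propagation t_prop = 3140/204000000 = 0.0153922 ms.
Pipeline fill: first packet needs 3·t_tx to clear all hops; remaining 99 packets each add one t_tx.
Total = (3+100-1)·t_tx + 3·t_prop = 102·0.13981 + 3·0.0153922 = 14.3 ms.

14.3 ms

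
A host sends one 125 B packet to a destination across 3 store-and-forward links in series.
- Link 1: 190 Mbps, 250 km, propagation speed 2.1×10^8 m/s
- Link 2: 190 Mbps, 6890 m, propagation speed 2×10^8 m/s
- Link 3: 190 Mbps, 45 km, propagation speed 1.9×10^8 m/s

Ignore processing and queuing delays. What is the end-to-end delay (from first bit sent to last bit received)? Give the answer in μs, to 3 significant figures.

L = 125 × 8 = 1000 bits.
Transmission delay per hop = L/R = 1000/190000000 = 5.26316 μs; 3 hops → 15.7895 μs.
Propagation delays (d/s per hop): 1190.48, 34.45, 236.842 μs; sum = 1461.77 μs.
End-to-end = 1480 μs.

1480 μs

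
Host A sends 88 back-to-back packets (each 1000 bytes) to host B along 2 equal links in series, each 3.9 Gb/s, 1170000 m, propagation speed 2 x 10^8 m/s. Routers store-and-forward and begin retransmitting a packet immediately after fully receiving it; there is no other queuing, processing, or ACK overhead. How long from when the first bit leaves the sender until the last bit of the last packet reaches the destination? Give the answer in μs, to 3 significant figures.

Per-hop transmission t_tx = L/R = 8000/3900000000 = 2.05128 μs.
Per-hop propagation t_prop = 1170000/200000000 = 5850 μs.
Pipeline fill: first packet needs 2·t_tx to clear all hops; remaining 87 packets each add one t_tx.
Total = (2+88-1)·t_tx + 2·t_prop = 89·2.05128 + 2·5850 = 11900 μs.

11900 μs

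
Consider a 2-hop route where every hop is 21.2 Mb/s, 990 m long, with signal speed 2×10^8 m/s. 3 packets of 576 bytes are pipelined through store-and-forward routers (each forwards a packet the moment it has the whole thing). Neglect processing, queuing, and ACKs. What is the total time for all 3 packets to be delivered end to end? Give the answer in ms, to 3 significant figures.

Per-hop transmission t_tx = L/R = 4608/21200000 = 0.217358 ms.
Per-hop propagation t_prop = 990/200000000 = 0.00495 ms.
Pipeline fill: first packet needs 2·t_tx to clear all hops; remaining 2 packets each add one t_tx.
Total = (2+3-1)·t_tx + 2·t_prop = 4·0.217358 + 2·0.00495 = 0.879 ms.

0.879 ms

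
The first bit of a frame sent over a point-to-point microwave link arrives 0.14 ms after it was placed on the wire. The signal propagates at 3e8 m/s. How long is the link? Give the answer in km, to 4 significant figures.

42.00 km

d = s × t_prop = 300000000 × 0.00014 = 42.00 km.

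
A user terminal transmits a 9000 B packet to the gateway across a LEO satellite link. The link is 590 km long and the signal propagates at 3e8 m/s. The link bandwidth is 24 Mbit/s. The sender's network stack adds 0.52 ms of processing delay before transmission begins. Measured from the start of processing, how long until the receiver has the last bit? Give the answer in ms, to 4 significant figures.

L = 9000 × 8 = 72000 bits.
Transmission delay = L/R = 72000 / 24000000 = 3 ms.
Propagation delay = d/s = 590000 m / 300000000 m/s = 1.96667 ms.
Plus processing delay 0.52 ms = 0.52 ms.
Total = 5.487 ms.

5.487 ms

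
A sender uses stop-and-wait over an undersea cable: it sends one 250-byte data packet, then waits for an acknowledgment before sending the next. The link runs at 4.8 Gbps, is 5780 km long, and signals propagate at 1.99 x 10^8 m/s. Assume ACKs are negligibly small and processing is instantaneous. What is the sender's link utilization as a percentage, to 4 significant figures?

0.0007173 %

t_tx = L/R = 2000/4800000000 = 4.16667e-07 s.
t_prop = 5780000/199000000 = 0.0290452 s; RTT = 0.0580905 s.
Cycle = t_tx + RTT = 0.0580909 s.
Utilization = t_tx / cycle = 4.16667e-07/0.0580909 = 0.0007173 %.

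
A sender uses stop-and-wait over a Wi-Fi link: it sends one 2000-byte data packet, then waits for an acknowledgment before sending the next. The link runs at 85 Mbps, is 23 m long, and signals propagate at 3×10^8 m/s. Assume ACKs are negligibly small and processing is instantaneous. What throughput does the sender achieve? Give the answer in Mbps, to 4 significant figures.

t_tx = L/R = 16000/85000000 = 0.000188235 s.
t_prop = 23/300000000 = 7.66667e-08 s; RTT = 1.53333e-07 s.
Cycle = t_tx + RTT = 0.000188389 s.
Throughput = L / cycle = 16000 / 0.000188389 = 84.93 Mbps.

84.93 Mbps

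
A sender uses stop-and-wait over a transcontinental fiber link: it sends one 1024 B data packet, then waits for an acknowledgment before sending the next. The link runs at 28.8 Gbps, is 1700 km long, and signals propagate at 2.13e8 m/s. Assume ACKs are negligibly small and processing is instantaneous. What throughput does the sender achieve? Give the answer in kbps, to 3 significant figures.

513 kbps

t_tx = L/R = 8192/28800000000 = 2.84444e-07 s.
t_prop = 1700000/213000000 = 0.00798122 s; RTT = 0.0159624 s.
Cycle = t_tx + RTT = 0.0159627 s.
Throughput = L / cycle = 8192 / 0.0159627 = 513 kbps.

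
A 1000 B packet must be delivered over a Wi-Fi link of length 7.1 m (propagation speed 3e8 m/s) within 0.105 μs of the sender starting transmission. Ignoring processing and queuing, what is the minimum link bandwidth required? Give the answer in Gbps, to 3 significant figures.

98.4 Gbps

L = 8000 bits.
Propagation delay = 7.1 / 300000000 = 0.0236667 μs.
Transmission budget = 0.105 − 0.0236667 = 0.0813333 μs.
R ≥ L / t_tx = 8000 bits / 8.13333e-08 s = 98.4 Gbps.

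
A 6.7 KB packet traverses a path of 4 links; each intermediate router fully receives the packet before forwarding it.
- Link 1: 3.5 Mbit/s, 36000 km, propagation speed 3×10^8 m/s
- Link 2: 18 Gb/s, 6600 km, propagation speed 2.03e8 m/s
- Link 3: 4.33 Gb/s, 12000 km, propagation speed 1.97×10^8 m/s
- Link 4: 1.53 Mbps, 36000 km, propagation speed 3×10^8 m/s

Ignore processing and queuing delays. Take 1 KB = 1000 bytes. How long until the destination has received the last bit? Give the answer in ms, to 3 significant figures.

384 ms

L = 53600 bits.
Transmission delays (L/R per hop): 15.3143, 0.00297778, 0.0123788, 35.0327 ms; sum = 50.3623 ms.
Propagation delays (d/s per hop): 120, 32.5123, 60.9137, 120 ms; sum = 333.426 ms.
End-to-end = 384 ms.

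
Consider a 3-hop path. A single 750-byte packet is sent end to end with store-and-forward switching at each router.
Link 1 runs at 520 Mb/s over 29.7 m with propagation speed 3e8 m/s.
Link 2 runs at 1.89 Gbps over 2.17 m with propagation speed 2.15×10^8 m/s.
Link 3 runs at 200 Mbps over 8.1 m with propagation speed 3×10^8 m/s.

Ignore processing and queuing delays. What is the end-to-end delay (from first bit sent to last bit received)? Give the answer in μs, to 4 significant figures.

44.85 μs

L = 750 × 8 = 6000 bits.
Transmission delays (L/R per hop): 11.5385, 3.1746, 30 μs; sum = 44.7131 μs.
Propagation delays (d/s per hop): 0.099, 0.010093, 0.027 μs; sum = 0.136093 μs.
End-to-end = 44.85 μs.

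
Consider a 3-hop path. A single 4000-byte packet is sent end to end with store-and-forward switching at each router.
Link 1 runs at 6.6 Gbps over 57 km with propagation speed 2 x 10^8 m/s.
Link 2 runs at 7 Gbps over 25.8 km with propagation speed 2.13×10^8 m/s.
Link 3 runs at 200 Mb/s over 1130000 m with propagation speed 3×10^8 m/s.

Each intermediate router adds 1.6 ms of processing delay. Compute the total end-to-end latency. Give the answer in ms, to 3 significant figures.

7.54 ms

L = 4000 × 8 = 32000 bits.
Transmission delays (L/R per hop): 0.00484848, 0.00457143, 0.16 ms; sum = 0.16942 ms.
Propagation delays (d/s per hop): 0.285, 0.121127, 3.76667 ms; sum = 4.17279 ms.
Processing at 2 router(s): 2 × 1.6 ms = 3.2 ms.
End-to-end = 7.54 ms.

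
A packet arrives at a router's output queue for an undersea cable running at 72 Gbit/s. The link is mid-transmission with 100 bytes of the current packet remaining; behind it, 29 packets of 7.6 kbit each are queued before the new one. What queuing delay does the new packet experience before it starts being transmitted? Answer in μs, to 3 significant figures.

3.07 μs

Each queued packet: L/R = 7600/72000000000 = 0.105556 μs.
29 queued → 3.06111 μs.
Plus remaining 800 bits of current packet: 0.0111111 μs.
Queuing delay = 3.07 μs.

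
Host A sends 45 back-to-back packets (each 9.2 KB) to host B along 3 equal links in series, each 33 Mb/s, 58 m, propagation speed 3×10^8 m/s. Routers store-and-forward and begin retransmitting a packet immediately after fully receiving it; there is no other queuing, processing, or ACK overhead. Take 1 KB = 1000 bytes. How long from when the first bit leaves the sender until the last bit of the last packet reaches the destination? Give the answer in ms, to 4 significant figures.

Per-hop transmission t_tx = L/R = 73600/33000000 = 2.2303 ms.
Per-hop propagation t_prop = 58/300000000 = 0.000193333 ms.
Pipeline fill: first packet needs 3·t_tx to clear all hops; remaining 44 packets each add one t_tx.
Total = (3+45-1)·t_tx + 3·t_prop = 47·2.2303 + 3·0.000193333 = 104.8 ms.

104.8 ms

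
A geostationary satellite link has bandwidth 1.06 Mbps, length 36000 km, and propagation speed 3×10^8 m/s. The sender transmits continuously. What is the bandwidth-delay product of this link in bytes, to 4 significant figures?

Propagation delay = 36000000 / 300000000 = 0.12 s.
BDP = R × t_prop = 1060000 × 0.12 = 127200 bits.
In bytes: 127200/8 = 15900 bytes.

15900 bytes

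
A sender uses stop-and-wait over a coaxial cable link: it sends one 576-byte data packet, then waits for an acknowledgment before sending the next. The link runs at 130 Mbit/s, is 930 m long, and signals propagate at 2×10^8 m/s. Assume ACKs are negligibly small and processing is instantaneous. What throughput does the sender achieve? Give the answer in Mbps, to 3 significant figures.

103 Mbps

t_tx = L/R = 4608/130000000 = 3.54462e-05 s.
t_prop = 930/200000000 = 4.65e-06 s; RTT = 9.3e-06 s.
Cycle = t_tx + RTT = 4.47462e-05 s.
Throughput = L / cycle = 4608 / 4.47462e-05 = 103 Mbps.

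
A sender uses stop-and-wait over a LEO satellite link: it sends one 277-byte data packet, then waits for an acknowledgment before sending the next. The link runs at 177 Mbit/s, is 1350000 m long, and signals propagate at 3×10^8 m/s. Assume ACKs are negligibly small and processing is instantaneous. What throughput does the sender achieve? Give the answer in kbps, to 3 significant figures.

246 kbps

t_tx = L/R = 2216/177000000 = 1.25198e-05 s.
t_prop = 1350000/300000000 = 0.0045 s; RTT = 0.009 s.
Cycle = t_tx + RTT = 0.00901252 s.
Throughput = L / cycle = 2216 / 0.00901252 = 246 kbps.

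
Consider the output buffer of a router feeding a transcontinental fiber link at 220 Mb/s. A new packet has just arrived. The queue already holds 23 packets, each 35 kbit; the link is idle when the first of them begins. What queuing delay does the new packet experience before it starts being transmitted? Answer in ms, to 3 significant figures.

3.66 ms

Each queued packet: L/R = 35000/220000000 = 0.159091 ms.
23 queued → 3.65909 ms.
Queuing delay = 3.66 ms.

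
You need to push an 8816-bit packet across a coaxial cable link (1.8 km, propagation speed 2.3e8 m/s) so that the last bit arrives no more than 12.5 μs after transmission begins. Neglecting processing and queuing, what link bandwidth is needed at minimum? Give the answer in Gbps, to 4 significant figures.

1.886 Gbps

Propagation delay = 1800 / 2.3e+08 = 7.82609 μs.
Transmission budget = 12.5 − 7.82609 = 4.67391 μs.
R ≥ L / t_tx = 8816 bits / 4.67391e-06 s = 1.886 Gbps.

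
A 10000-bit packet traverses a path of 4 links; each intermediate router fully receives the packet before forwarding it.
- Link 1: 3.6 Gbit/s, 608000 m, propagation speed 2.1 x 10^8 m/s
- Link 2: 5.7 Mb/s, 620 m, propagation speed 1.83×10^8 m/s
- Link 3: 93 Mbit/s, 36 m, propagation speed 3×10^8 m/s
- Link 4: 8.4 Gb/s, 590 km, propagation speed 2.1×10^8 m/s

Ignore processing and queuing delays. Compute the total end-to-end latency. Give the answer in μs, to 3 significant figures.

Transmission delays (L/R per hop): 2.77778, 1754.39, 107.527, 1.19048 μs; sum = 1865.88 μs.
Propagation delays (d/s per hop): 2895.24, 3.38798, 0.12, 2809.52 μs; sum = 5708.27 μs.
End-to-end = 7570 μs.

7570 μs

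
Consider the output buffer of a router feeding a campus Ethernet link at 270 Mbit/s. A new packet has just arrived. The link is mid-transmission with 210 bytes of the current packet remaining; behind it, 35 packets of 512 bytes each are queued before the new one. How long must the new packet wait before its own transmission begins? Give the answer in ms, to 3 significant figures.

Each queued packet: L/R = 4096/270000000 = 0.0151704 ms.
35 queued → 0.530963 ms.
Plus remaining 1680 bits of current packet: 0.00622222 ms.
Queuing delay = 0.537 ms.

0.537 ms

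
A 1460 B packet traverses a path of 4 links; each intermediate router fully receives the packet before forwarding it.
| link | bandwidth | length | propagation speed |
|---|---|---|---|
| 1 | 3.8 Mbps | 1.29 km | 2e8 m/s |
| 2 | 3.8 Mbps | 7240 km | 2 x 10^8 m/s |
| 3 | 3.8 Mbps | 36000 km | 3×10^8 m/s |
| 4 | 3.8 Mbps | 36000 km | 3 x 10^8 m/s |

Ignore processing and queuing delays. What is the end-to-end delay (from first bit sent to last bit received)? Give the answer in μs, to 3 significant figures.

L = 1460 × 8 = 11680 bits.
Transmission delay per hop = L/R = 11680/3800000 = 3073.68 μs; 4 hops → 12294.7 μs.
Propagation delays (d/s per hop): 6.45, 36200, 120000, 120000 μs; sum = 276206 μs.
End-to-end = 289000 μs.

289000 μs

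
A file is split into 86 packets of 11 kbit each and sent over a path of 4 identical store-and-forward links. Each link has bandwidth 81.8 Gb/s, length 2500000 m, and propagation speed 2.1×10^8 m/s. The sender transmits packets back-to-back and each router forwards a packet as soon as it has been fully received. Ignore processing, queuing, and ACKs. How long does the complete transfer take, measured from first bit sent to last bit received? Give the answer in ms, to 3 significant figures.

Per-hop transmission t_tx = L/R = 11000/81800000000 = 0.000134474 ms.
Per-hop propagation t_prop = 2500000/210000000 = 11.9048 ms.
Pipeline fill: first packet needs 4·t_tx to clear all hops; remaining 85 packets each add one t_tx.
Total = (4+86-1)·t_tx + 4·t_prop = 89·0.000134474 + 4·11.9048 = 47.6 ms.

47.6 ms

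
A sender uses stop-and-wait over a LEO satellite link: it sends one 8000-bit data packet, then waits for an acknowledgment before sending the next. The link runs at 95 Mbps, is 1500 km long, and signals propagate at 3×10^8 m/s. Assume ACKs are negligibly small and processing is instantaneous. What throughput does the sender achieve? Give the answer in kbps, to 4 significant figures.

t_tx = L/R = 8000/95000000 = 8.42105e-05 s.
t_prop = 1500000/300000000 = 0.005 s; RTT = 0.01 s.
Cycle = t_tx + RTT = 0.0100842 s.
Throughput = L / cycle = 8000 / 0.0100842 = 793.3 kbps.

793.3 kbps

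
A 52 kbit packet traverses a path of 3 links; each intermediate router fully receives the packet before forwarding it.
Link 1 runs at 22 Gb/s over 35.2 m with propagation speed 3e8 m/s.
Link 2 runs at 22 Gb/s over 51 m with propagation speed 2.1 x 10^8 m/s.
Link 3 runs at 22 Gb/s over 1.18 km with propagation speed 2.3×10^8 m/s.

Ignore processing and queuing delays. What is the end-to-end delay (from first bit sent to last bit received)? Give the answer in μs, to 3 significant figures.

12.6 μs

L = 52000 bits.
Transmission delay per hop = L/R = 52000/22000000000 = 2.36364 μs; 3 hops → 7.09091 μs.
Propagation delays (d/s per hop): 0.117333, 0.242857, 5.13043 μs; sum = 5.49063 μs.
End-to-end = 12.6 μs.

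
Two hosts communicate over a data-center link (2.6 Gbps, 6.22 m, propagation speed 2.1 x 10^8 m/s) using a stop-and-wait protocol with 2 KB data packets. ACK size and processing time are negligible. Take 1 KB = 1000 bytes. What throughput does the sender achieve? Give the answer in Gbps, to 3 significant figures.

t_tx = L/R = 16000/2600000000 = 6.15385e-06 s.
t_prop = 6.22/210000000 = 2.9619e-08 s; RTT = 5.92381e-08 s.
Cycle = t_tx + RTT = 6.21308e-06 s.
Throughput = L / cycle = 16000 / 6.21308e-06 = 2.58 Gbps.

2.58 Gbps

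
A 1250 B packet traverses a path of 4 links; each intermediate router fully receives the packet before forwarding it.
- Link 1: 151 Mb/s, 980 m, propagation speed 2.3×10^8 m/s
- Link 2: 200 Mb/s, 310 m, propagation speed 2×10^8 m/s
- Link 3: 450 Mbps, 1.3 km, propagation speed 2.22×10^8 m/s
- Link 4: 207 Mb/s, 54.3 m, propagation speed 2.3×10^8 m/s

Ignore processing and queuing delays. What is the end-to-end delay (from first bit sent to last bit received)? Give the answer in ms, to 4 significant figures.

0.1987 ms

L = 1250 × 8 = 10000 bits.
Transmission delays (L/R per hop): 0.0662252, 0.05, 0.0222222, 0.0483092 ms; sum = 0.186757 ms.
Propagation delays (d/s per hop): 0.00426087, 0.00155, 0.00585586, 0.000236087 ms; sum = 0.0119028 ms.
End-to-end = 0.1987 ms.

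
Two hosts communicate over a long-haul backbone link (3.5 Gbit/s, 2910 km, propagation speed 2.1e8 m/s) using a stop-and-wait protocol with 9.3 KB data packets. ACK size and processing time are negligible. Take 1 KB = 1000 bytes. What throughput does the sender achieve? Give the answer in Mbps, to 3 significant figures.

t_tx = L/R = 74400/3500000000 = 2.12571e-05 s.
t_prop = 2910000/210000000 = 0.0138571 s; RTT = 0.0277143 s.
Cycle = t_tx + RTT = 0.0277355 s.
Throughput = L / cycle = 74400 / 0.0277355 = 2.68 Mbps.

2.68 Mbps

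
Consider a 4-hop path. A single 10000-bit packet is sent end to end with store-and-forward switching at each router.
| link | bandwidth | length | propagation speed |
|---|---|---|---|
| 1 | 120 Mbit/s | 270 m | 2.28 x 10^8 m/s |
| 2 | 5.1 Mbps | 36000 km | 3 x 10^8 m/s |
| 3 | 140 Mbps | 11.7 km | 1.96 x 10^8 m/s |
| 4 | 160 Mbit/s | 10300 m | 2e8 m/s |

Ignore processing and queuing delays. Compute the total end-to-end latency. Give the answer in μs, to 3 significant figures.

122000 μs

Transmission delays (L/R per hop): 83.3333, 1960.78, 71.4286, 62.5 μs; sum = 2178.05 μs.
Propagation delays (d/s per hop): 1.18421, 120000, 59.6939, 51.5 μs; sum = 120112 μs.
End-to-end = 122000 μs.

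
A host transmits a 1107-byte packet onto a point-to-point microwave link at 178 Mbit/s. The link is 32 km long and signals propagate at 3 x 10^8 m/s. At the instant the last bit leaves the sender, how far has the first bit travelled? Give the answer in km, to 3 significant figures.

t_tx = L/R = 8856/178000000 = 4.97528e-05 s.
Distance = s × t_tx = 300000000 × 4.97528e-05 = 14.9 km.

14.9 km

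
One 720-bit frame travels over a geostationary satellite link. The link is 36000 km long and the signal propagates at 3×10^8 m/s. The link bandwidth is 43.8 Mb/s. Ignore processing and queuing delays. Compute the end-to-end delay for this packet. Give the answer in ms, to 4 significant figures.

120.0 ms

Transmission delay = L/R = 720 / 43800000 = 0.0164384 ms.
Propagation delay = d/s = 36000000 m / 300000000 m/s = 120 ms.
Total = 120.0 ms.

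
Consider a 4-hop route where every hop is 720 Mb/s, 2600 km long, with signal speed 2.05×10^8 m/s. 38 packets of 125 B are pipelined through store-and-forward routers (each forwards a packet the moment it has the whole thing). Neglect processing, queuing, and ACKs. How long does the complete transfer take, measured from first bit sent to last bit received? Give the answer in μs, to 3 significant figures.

50800 μs

Per-hop transmission t_tx = L/R = 1000/720000000 = 1.38889 μs.
Per-hop propagation t_prop = 2600000/2.05e+08 = 12682.9 μs.
Pipeline fill: first packet needs 4·t_tx to clear all hops; remaining 37 packets each add one t_tx.
Total = (4+38-1)·t_tx + 4·t_prop = 41·1.38889 + 4·12682.9 = 50800 μs.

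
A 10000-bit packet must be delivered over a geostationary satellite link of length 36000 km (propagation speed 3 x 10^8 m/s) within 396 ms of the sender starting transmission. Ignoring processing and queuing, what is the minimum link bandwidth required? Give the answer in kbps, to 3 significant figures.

Propagation delay = 36000000 / 300000000 = 120 ms.
Transmission budget = 396 − 120 = 276 ms.
R ≥ L / t_tx = 10000 bits / 0.276 s = 36.2 kbps.

36.2 kbps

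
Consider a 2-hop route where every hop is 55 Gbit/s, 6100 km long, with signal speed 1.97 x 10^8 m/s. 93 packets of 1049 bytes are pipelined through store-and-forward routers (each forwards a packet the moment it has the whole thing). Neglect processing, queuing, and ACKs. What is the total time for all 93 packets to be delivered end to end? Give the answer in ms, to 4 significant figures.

61.94 ms

Per-hop transmission t_tx = L/R = 8392/55000000000 = 0.000152582 ms.
Per-hop propagation t_prop = 6100000/197000000 = 30.9645 ms.
Pipeline fill: first packet needs 2·t_tx to clear all hops; remaining 92 packets each add one t_tx.
Total = (2+93-1)·t_tx + 2·t_prop = 94·0.000152582 + 2·30.9645 = 61.94 ms.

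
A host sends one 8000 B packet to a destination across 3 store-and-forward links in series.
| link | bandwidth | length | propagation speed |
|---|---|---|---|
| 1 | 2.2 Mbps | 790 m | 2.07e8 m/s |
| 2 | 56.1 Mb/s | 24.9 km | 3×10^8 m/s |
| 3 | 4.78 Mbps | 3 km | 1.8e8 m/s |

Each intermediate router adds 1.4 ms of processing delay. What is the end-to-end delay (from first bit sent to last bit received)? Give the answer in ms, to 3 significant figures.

L = 8000 × 8 = 64000 bits.
Transmission delays (L/R per hop): 29.0909, 1.14082, 13.3891 ms; sum = 43.6209 ms.
Propagation delays (d/s per hop): 0.00381643, 0.083, 0.0166667 ms; sum = 0.103483 ms.
Processing at 2 router(s): 2 × 1.4 ms = 2.8 ms.
End-to-end = 46.5 ms.

46.5 ms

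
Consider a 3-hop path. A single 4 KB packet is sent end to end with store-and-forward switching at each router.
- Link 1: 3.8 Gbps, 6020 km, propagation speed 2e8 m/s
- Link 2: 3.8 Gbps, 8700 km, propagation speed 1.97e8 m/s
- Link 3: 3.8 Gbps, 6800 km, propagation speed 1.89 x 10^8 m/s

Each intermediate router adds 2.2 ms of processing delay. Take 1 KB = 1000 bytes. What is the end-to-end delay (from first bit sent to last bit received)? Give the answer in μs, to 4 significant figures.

114700 μs

L = 32000 bits.
Transmission delay per hop = L/R = 32000/3800000000 = 8.42105 μs; 3 hops → 25.2632 μs.
Propagation delays (d/s per hop): 30100, 44162.4, 35978.8 μs; sum = 110241 μs.
Processing at 2 router(s): 2 × 2.2 ms = 4400 μs.
End-to-end = 114700 μs.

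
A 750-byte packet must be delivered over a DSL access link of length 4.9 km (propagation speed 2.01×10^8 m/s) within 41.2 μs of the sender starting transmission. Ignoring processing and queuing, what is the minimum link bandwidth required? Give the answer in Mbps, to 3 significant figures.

L = 6000 bits.
Propagation delay = 4900 / 2.01e+08 = 24.3781 μs.
Transmission budget = 41.2 − 24.3781 = 16.8219 μs.
R ≥ L / t_tx = 6000 bits / 1.68219e-05 s = 357 Mbps.

357 Mbps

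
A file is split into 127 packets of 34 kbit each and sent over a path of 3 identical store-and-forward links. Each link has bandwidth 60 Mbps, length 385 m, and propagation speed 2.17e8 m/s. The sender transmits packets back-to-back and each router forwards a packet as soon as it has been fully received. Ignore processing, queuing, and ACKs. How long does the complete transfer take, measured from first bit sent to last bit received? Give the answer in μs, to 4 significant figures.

Per-hop transmission t_tx = L/R = 34000/60000000 = 566.667 μs.
Per-hop propagation t_prop = 385/217000000 = 1.77419 μs.
Pipeline fill: first packet needs 3·t_tx to clear all hops; remaining 126 packets each add one t_tx.
Total = (3+127-1)·t_tx + 3·t_prop = 129·566.667 + 3·1.77419 = 73110 μs.

73110 μs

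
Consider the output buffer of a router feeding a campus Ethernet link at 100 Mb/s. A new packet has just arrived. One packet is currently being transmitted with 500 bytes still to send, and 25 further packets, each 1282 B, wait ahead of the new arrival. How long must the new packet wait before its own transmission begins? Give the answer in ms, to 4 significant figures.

Each queued packet: L/R = 10256/100000000 = 0.10256 ms.
25 queued → 2.564 ms.
Plus remaining 4000 bits of current packet: 0.04 ms.
Queuing delay = 2.604 ms.

2.604 ms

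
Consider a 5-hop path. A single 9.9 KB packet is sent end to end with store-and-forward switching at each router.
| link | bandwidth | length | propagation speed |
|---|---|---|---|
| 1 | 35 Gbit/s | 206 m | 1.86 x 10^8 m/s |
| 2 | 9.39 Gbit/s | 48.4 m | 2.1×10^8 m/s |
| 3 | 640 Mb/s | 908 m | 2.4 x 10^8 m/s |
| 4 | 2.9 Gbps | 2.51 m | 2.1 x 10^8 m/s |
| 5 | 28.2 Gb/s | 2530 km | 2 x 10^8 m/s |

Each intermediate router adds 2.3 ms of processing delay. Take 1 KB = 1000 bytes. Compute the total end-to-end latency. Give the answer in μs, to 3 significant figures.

L = 79200 bits.
Transmission delays (L/R per hop): 2.26286, 8.4345, 123.75, 27.3103, 2.80851 μs; sum = 164.566 μs.
Propagation delays (d/s per hop): 1.10753, 0.230476, 3.78333, 0.0119524, 12650 μs; sum = 12655.1 μs.
Processing at 4 router(s): 4 × 2.3 ms = 9200 μs.
End-to-end = 22000 μs.

22000 μs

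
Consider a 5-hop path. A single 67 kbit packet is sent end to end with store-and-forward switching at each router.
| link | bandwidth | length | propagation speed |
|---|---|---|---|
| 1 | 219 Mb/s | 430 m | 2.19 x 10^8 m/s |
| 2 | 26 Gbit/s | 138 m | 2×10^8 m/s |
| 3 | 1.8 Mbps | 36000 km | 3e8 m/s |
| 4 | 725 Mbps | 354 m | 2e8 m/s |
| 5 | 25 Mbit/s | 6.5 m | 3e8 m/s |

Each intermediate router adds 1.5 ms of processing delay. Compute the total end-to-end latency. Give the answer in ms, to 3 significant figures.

166 ms

L = 67000 bits.
Transmission delays (L/R per hop): 0.305936, 0.00257692, 37.2222, 0.0924138, 2.68 ms; sum = 40.3031 ms.
Propagation delays (d/s per hop): 0.00196347, 0.00069, 120, 0.00177, 2.16667e-05 ms; sum = 120.004 ms.
Processing at 4 router(s): 4 × 1.5 ms = 6 ms.
End-to-end = 166 ms.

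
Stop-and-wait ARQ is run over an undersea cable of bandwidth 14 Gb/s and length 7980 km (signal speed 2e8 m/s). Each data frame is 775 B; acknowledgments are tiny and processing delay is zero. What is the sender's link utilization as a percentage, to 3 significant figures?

0.000555 %

t_tx = L/R = 6200/14000000000 = 4.42857e-07 s.
t_prop = 7980000/200000000 = 0.0399 s; RTT = 0.0798 s.
Cycle = t_tx + RTT = 0.0798004 s.
Utilization = t_tx / cycle = 4.42857e-07/0.0798004 = 0.000555 %.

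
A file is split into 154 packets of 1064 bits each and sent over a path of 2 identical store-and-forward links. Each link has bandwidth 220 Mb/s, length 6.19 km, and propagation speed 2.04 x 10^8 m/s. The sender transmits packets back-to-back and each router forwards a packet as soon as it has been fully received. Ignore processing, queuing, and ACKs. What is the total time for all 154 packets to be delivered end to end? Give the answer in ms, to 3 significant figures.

0.810 ms

Per-hop transmission t_tx = L/R = 1064/220000000 = 0.00483636 ms.
Per-hop propagation t_prop = 6190/204000000 = 0.0303431 ms.
Pipeline fill: first packet needs 2·t_tx to clear all hops; remaining 153 packets each add one t_tx.
Total = (2+154-1)·t_tx + 2·t_prop = 155·0.00483636 + 2·0.0303431 = 0.810 ms.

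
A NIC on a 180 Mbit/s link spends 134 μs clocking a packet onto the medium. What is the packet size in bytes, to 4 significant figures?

3015 bytes

L = R × t_tx = 180000000 b/s × 0.000134 s = 24120 bits.
In bytes: 24120 / 8 = 3015 bytes.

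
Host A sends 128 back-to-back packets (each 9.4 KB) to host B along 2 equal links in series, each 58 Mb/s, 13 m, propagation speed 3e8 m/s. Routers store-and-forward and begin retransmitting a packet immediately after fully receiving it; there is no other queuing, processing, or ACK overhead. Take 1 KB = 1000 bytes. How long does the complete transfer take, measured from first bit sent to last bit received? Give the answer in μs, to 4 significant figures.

167300 μs

Per-hop transmission t_tx = L/R = 75200/58000000 = 1296.55 μs.
Per-hop propagation t_prop = 13/300000000 = 0.0433333 μs.
Pipeline fill: first packet needs 2·t_tx to clear all hops; remaining 127 packets each add one t_tx.
Total = (2+128-1)·t_tx + 2·t_prop = 129·1296.55 + 2·0.0433333 = 167300 μs.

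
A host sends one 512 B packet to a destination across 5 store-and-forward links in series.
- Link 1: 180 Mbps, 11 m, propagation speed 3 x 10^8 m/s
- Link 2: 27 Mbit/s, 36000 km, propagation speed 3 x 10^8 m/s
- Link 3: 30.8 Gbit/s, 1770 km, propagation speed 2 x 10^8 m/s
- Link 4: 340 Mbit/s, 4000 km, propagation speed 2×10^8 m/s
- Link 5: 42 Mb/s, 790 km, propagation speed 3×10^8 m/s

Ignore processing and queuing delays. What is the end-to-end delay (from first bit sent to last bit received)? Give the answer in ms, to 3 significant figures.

152 ms

L = 512 × 8 = 4096 bits.
Transmission delays (L/R per hop): 0.0227556, 0.151704, 0.000132987, 0.0120471, 0.0975238 ms; sum = 0.284163 ms.
Propagation delays (d/s per hop): 3.66667e-05, 120, 8.85, 20, 2.63333 ms; sum = 151.483 ms.
End-to-end = 152 ms.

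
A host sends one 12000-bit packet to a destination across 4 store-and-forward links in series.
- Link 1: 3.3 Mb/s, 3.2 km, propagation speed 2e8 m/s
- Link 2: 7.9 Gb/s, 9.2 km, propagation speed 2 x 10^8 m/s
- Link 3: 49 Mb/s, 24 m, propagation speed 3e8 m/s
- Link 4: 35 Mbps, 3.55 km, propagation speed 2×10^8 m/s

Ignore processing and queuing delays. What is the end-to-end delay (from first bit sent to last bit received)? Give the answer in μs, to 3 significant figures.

4310 μs

Transmission delays (L/R per hop): 3636.36, 1.51899, 244.898, 342.857 μs; sum = 4225.64 μs.
Propagation delays (d/s per hop): 16, 46, 0.08, 17.75 μs; sum = 79.83 μs.
End-to-end = 4310 μs.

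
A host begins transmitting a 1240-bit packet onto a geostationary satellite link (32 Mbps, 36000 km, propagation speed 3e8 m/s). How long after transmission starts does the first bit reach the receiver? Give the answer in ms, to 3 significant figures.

First bit experiences only propagation delay: d/s = 36000000/300000000 = 120 ms.

120 ms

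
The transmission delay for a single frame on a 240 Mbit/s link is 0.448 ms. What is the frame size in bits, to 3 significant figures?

L = R × t_tx = 240000000 b/s × 0.000448 s = 107520 bits.

108000 bits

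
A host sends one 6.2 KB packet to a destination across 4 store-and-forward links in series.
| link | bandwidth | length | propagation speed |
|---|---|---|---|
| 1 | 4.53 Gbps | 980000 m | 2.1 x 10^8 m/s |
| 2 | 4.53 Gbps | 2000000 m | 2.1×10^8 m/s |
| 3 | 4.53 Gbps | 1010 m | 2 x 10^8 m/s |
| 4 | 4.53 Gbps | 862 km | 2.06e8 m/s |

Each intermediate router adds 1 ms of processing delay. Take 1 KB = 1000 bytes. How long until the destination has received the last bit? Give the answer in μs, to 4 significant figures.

21420 μs

L = 49600 bits.
Transmission delay per hop = L/R = 49600/4530000000 = 10.9492 μs; 4 hops → 43.7969 μs.
Propagation delays (d/s per hop): 4666.67, 9523.81, 5.05, 4184.47 μs; sum = 18380 μs.
Processing at 3 router(s): 3 × 1 ms = 3000 μs.
End-to-end = 21420 μs.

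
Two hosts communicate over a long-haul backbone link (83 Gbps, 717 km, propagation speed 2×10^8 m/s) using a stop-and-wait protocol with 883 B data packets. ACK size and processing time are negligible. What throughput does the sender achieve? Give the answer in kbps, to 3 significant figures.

t_tx = L/R = 7064/83000000000 = 8.51084e-08 s.
t_prop = 717000/200000000 = 0.003585 s; RTT = 0.00717 s.
Cycle = t_tx + RTT = 0.00717009 s.
Throughput = L / cycle = 7064 / 0.00717009 = 985 kbps.

985 kbps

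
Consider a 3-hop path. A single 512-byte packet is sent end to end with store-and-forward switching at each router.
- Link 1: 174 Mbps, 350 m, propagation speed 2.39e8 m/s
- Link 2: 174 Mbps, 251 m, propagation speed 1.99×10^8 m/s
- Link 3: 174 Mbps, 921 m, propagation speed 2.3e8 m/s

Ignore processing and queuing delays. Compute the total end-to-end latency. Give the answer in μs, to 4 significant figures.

77.35 μs

L = 512 × 8 = 4096 bits.
Transmission delay per hop = L/R = 4096/174000000 = 23.5402 μs; 3 hops → 70.6207 μs.
Propagation delays (d/s per hop): 1.46444, 1.26131, 4.00435 μs; sum = 6.73009 μs.
End-to-end = 77.35 μs.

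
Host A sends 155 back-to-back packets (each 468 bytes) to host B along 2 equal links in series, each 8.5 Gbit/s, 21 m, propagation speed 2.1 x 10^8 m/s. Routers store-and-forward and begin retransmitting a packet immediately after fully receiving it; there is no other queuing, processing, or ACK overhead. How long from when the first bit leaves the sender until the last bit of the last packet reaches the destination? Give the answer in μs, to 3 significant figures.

Per-hop transmission t_tx = L/R = 3744/8500000000 = 0.440471 μs.
Per-hop propagation t_prop = 21/210000000 = 0.1 μs.
Pipeline fill: first packet needs 2·t_tx to clear all hops; remaining 154 packets each add one t_tx.
Total = (2+155-1)·t_tx + 2·t_prop = 156·0.440471 + 2·0.1 = 68.9 μs.

68.9 μs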